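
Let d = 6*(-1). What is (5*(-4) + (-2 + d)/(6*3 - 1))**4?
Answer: 14666178816/83521 ≈ 1.7560e+5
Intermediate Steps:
d = -6
(5*(-4) + (-2 + d)/(6*3 - 1))**4 = (5*(-4) + (-2 - 6)/(6*3 - 1))**4 = (-20 - 8/(18 - 1))**4 = (-20 - 8/17)**4 = (-348/17)**4 = 14666178816/83521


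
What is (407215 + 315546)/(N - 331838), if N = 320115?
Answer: -722761/11723 ≈ -61.653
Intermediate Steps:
(407215 + 315546)/(N - 331838) = (407215 + 315546)/(320115 - 331838) = 722761/(-11723) = 722761*(-1/11723) = -722761/11723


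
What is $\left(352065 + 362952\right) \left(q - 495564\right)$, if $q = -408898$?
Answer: $-646705705854$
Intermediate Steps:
$\left(352065 + 362952\right) \left(q - 495564\right) = \left(352065 + 362952\right) \left(-408898 - 495564\right) = 715017 \left(-904462\right) = -646705705854$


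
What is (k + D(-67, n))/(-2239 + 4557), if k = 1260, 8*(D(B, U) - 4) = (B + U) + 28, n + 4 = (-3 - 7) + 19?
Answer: 5039/9272 ≈ 0.54346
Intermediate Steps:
n = 5 (n = -4 + ((-3 - 7) + 19) = -4 + (-10 + 19) = -4 + 9 = 5)
D(B, U) = 15/2 + B/8 + U/8 (D(B, U) = 4 + ((B + U) + 28)/8 = 4 + (28 + B + U)/8 = 4 + (7/2 + B/8 + U/8) = 15/2 + B/8 + U/8)
(k + D(-67, n))/(-2239 + 4557) = (1260 + (15/2 + (1/8)*(-67) + (1/8)*5))/(-2239 + 4557) = (1260 + (15/2 - 67/8 + 5/8))/2318 = (1260 - 1/4)*(1/2318) = (5039/4)*(1/2318) = 5039/9272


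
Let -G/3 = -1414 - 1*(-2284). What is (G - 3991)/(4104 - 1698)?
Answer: -6601/2406 ≈ -2.7436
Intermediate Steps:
G = -2610 (G = -3*(-1414 - 1*(-2284)) = -3*(-1414 + 2284) = -3*870 = -2610)
(G - 3991)/(4104 - 1698) = (-2610 - 3991)/(4104 - 1698) = -6601/2406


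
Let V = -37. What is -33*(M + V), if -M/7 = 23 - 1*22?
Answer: 1452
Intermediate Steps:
M = -7 (M = -7*(23 - 1*22) = -7*(23 - 22) = -7*1 = -7)
-33*(M + V) = -33*(-7 - 37) = -33*(-44) = 1452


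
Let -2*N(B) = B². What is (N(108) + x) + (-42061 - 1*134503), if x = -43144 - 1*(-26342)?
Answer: -199198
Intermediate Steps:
x = -16802 (x = -43144 + 26342 = -16802)
N(B) = -B²/2
(N(108) + x) + (-42061 - 1*134503) = (-½*108² - 16802) + (-42061 - 1*134503) = (-½*11664 - 16802) + (-42061 - 134503) = (-5832 - 16802) - 176564 = -22634 - 176564 = -199198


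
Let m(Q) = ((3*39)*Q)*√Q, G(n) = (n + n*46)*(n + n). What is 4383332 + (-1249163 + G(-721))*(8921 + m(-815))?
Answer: 424785746943 - 4540413286305*I*√815 ≈ 4.2479e+11 - 1.2962e+14*I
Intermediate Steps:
G(n) = 94*n² (G(n) = (n + 46*n)*(2*n) = (47*n)*(2*n) = 94*n²)
m(Q) = 117*Q^(3/2) (m(Q) = (117*Q)*√Q = 117*Q^(3/2))
4383332 + (-1249163 + G(-721))*(8921 + m(-815)) = 4383332 + (-1249163 + 94*(-721)²)*(8921 + 117*(-815)^(3/2)) = 4383332 + (-1249163 + 94*519841)*(8921 + 117*(-815*I*√815)) = 4383332 + (-1249163 + 48865054)*(8921 - 95355*I*√815) = 4383332 + 47615891*(8921 - 95355*I*√815) = 4383332 + (424781363611 - 4540413286305*I*√815) = 424785746943 - 4540413286305*I*√815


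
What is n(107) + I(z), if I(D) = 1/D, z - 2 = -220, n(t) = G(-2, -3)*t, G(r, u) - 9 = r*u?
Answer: 349889/218 ≈ 1605.0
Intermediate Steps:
G(r, u) = 9 + r*u
n(t) = 15*t (n(t) = (9 - 2*(-3))*t = (9 + 6)*t = 15*t)
z = -218 (z = 2 - 220 = -218)
n(107) + I(z) = 15*107 + 1/(-218) = 1605 - 1/218 = 349889/218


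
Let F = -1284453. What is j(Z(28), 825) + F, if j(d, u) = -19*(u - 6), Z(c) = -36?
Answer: -1300014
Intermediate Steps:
j(d, u) = 114 - 19*u (j(d, u) = -19*(-6 + u) = 114 - 19*u)
j(Z(28), 825) + F = (114 - 19*825) - 1284453 = (114 - 15675) - 1284453 = -15561 - 1284453 = -1300014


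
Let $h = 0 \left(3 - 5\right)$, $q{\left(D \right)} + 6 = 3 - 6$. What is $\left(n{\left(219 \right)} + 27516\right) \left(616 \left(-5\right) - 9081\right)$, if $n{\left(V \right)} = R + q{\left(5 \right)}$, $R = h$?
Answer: $-334512627$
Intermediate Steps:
$q{\left(D \right)} = -9$ ($q{\left(D \right)} = -6 + \left(3 - 6\right) = -6 - 3 = -9$)
$h = 0$ ($h = 0 \left(-2\right) = 0$)
$R = 0$
$n{\left(V \right)} = -9$ ($n{\left(V \right)} = 0 - 9 = -9$)
$\left(n{\left(219 \right)} + 27516\right) \left(616 \left(-5\right) - 9081\right) = \left(-9 + 27516\right) \left(616 \left(-5\right) - 9081\right) = 27507 \left(-3080 - 9081\right) = 27507 \left(-12161\right) = -334512627$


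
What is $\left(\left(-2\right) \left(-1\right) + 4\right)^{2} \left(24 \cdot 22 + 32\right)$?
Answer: $20160$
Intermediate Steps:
$\left(\left(-2\right) \left(-1\right) + 4\right)^{2} \left(24 \cdot 22 + 32\right) = \left(2 + 4\right)^{2} \left(528 + 32\right) = 6^{2} \cdot 560 = 36 \cdot 560 = 20160$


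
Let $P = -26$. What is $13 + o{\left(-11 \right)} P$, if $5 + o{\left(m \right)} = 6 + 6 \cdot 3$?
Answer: $-481$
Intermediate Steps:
$o{\left(m \right)} = 19$ ($o{\left(m \right)} = -5 + \left(6 + 6 \cdot 3\right) = -5 + \left(6 + 18\right) = -5 + 24 = 19$)
$13 + o{\left(-11 \right)} P = 13 + 19 \left(-26\right) = 13 - 494 = -481$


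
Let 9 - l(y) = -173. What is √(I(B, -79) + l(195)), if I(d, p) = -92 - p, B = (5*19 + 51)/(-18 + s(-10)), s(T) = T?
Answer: 13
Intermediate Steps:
l(y) = 182 (l(y) = 9 - 1*(-173) = 9 + 173 = 182)
B = -73/14 (B = (5*19 + 51)/(-18 - 10) = (95 + 51)/(-28) = 146*(-1/28) = -73/14 ≈ -5.2143)
√(I(B, -79) + l(195)) = √((-92 - 1*(-79)) + 182) = √((-92 + 79) + 182) = √(-13 + 182) = √169 = 13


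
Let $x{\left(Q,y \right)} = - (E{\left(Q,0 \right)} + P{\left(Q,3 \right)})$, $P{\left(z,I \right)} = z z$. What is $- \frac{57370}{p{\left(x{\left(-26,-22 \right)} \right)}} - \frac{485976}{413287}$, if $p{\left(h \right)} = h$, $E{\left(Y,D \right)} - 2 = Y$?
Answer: $\frac{11696709419}{134731562} \approx 86.815$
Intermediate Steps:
$E{\left(Y,D \right)} = 2 + Y$
$P{\left(z,I \right)} = z^{2}$
$x{\left(Q,y \right)} = -2 - Q - Q^{2}$ ($x{\left(Q,y \right)} = - (\left(2 + Q\right) + Q^{2}) = - (2 + Q + Q^{2}) = -2 - Q - Q^{2}$)
$- \frac{57370}{p{\left(x{\left(-26,-22 \right)} \right)}} - \frac{485976}{413287} = - \frac{57370}{-2 - -26 - \left(-26\right)^{2}} - \frac{485976}{413287} = - \frac{57370}{-2 + 26 - 676} - \frac{485976}{413287} = - \frac{57370}{-652} - \frac{485976}{413287} = \left(-57370\right) \left(- \frac{1}{652}\right) - \frac{485976}{413287} = \frac{28685}{326} - \frac{485976}{413287} = \frac{11696709419}{134731562}$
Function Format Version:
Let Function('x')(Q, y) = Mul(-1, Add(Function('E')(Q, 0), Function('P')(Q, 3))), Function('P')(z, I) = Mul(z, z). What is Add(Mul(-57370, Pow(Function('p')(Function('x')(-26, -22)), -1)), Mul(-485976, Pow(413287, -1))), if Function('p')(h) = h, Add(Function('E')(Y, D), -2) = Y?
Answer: Rational(11696709419, 134731562) ≈ 86.815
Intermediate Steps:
Function('E')(Y, D) = Add(2, Y)
Function('P')(z, I) = Pow(z, 2)
Function('x')(Q, y) = Add(-2, Mul(-1, Q), Mul(-1, Pow(Q, 2))) (Function('x')(Q, y) = Mul(-1, Add(Add(2, Q), Pow(Q, 2))) = Mul(-1, Add(2, Q, Pow(Q, 2))) = Add(-2, Mul(-1, Q), Mul(-1, Pow(Q, 2))))
Add(Mul(-57370, Pow(Function('p')(Function('x')(-26, -22)), -1)), Mul(-485976, Pow(413287, -1))) = Add(Mul(-57370, Pow(Add(-2, Mul(-1, -26), Mul(-1, Pow(-26, 2))), -1)), Mul(-485976, Pow(413287, -1))) = Add(Mul(-57370, Pow(Add(-2, 26, Mul(-1, 676)), -1)), Mul(-485976, Rational(1, 413287))) = Add(Mul(-57370, Pow(Add(-2, 26, -676), -1)), Rational(-485976, 413287)) = Add(Mul(-57370, Pow(-652, -1)), Rational(-485976, 413287)) = Add(Mul(-57370, Rational(-1, 652)), Rational(-485976, 413287)) = Add(Rational(28685, 326), Rational(-485976, 413287)) = Rational(11696709419, 134731562)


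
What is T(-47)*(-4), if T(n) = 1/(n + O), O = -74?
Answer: 4/121 ≈ 0.033058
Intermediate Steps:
T(n) = 1/(-74 + n) (T(n) = 1/(n - 74) = 1/(-74 + n))
T(-47)*(-4) = -4/(-74 - 47) = -4/(-121) = -1/121*(-4) = 4/121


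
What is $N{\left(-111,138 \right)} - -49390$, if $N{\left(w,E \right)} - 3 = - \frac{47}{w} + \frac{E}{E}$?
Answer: $\frac{5482781}{111} \approx 49394.0$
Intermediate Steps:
$N{\left(w,E \right)} = 4 - \frac{47}{w}$ ($N{\left(w,E \right)} = 3 - \left(\frac{47}{w} - \frac{E}{E}\right) = 3 + \left(- \frac{47}{w} + 1\right) = 3 + \left(1 - \frac{47}{w}\right) = 4 - \frac{47}{w}$)
$N{\left(-111,138 \right)} - -49390 = \left(4 - \frac{47}{-111}\right) - -49390 = \left(4 - - \frac{47}{111}\right) + 49390 = \left(4 + \frac{47}{111}\right) + 49390 = \frac{491}{111} + 49390 = \frac{5482781}{111}$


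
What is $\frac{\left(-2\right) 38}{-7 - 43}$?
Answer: $\frac{38}{25} \approx 1.52$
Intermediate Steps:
$\frac{\left(-2\right) 38}{-7 - 43} = - \frac{76}{-50} = \left(-76\right) \left(- \frac{1}{50}\right) = \frac{38}{25}$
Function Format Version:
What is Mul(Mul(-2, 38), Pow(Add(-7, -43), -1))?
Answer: Rational(38, 25) ≈ 1.5200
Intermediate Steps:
Mul(Mul(-2, 38), Pow(Add(-7, -43), -1)) = Mul(-76, Pow(-50, -1)) = Mul(-76, Rational(-1, 50)) = Rational(38, 25)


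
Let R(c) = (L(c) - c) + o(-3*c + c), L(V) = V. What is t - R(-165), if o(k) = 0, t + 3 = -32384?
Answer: -32387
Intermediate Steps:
t = -32387 (t = -3 - 32384 = -32387)
R(c) = 0 (R(c) = (c - c) + 0 = 0 + 0 = 0)
t - R(-165) = -32387 - 1*0 = -32387 + 0 = -32387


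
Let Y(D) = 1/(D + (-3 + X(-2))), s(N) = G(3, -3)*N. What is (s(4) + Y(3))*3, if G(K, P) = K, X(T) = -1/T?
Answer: 42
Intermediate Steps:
s(N) = 3*N
Y(D) = 1/(-5/2 + D) (Y(D) = 1/(D + (-3 - 1/(-2))) = 1/(D + (-3 - 1*(-1/2))) = 1/(D + (-3 + 1/2)) = 1/(D - 5/2) = 1/(-5/2 + D))
(s(4) + Y(3))*3 = (3*4 + 2/(-5 + 2*3))*3 = (12 + 2/(-5 + 6))*3 = (12 + 2/1)*3 = (12 + 2*1)*3 = (12 + 2)*3 = 14*3 = 42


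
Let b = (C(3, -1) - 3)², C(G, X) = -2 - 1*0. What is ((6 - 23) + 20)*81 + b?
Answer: 268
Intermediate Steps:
C(G, X) = -2 (C(G, X) = -2 + 0 = -2)
b = 25 (b = (-2 - 3)² = (-5)² = 25)
((6 - 23) + 20)*81 + b = ((6 - 23) + 20)*81 + 25 = (-17 + 20)*81 + 25 = 3*81 + 25 = 243 + 25 = 268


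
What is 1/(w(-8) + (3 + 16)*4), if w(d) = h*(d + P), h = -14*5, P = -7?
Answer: 1/1126 ≈ 0.00088810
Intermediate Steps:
h = -70
w(d) = 490 - 70*d (w(d) = -70*(d - 7) = -70*(-7 + d) = 490 - 70*d)
1/(w(-8) + (3 + 16)*4) = 1/((490 - 70*(-8)) + (3 + 16)*4) = 1/((490 + 560) + 19*4) = 1/(1050 + 76) = 1/1126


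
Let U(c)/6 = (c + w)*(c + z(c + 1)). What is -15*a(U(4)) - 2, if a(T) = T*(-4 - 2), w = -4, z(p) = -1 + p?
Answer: -2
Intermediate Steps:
U(c) = 12*c*(-4 + c) (U(c) = 6*((c - 4)*(c + (-1 + (c + 1)))) = 6*((-4 + c)*(c + (-1 + (1 + c)))) = 6*((-4 + c)*(c + c)) = 6*((-4 + c)*(2*c)) = 6*(2*c*(-4 + c)) = 12*c*(-4 + c))
a(T) = -6*T (a(T) = T*(-6) = -6*T)
-15*a(U(4)) - 2 = -(-90)*12*4*(-4 + 4) - 2 = -(-90)*12*4*0 - 2 = -(-90)*0 - 2 = -15*0 - 2 = 0 - 2 = -2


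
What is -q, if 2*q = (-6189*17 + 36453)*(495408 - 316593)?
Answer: 6147659700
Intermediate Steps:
q = -6147659700 (q = ((-6189*17 + 36453)*(495408 - 316593))/2 = ((-105213 + 36453)*178815)/2 = (-68760*178815)/2 = (1/2)*(-12295319400) = -6147659700)
-q = -1*(-6147659700) = 6147659700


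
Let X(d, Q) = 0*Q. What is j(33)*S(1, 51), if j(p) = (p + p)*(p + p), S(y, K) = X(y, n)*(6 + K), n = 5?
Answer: 0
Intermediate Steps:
X(d, Q) = 0
S(y, K) = 0 (S(y, K) = 0*(6 + K) = 0)
j(p) = 4*p² (j(p) = (2*p)*(2*p) = 4*p²)
j(33)*S(1, 51) = (4*33²)*0 = (4*1089)*0 = 4356*0 = 0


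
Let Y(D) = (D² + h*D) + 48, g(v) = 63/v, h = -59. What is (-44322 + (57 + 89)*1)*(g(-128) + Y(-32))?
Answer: -1045913737/8 ≈ -1.3074e+8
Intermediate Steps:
Y(D) = 48 + D² - 59*D (Y(D) = (D² - 59*D) + 48 = 48 + D² - 59*D)
(-44322 + (57 + 89)*1)*(g(-128) + Y(-32)) = (-44322 + (57 + 89)*1)*(63/(-128) + (48 + (-32)² - 59*(-32))) = (-44322 + 146*1)*(63*(-1/128) + (48 + 1024 + 1888)) = (-44322 + 146)*(-63/128 + 2960) = -44176*378817/128 = -1045913737/8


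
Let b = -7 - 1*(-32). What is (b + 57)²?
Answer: 6724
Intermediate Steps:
b = 25 (b = -7 + 32 = 25)
(b + 57)² = (25 + 57)² = 82² = 6724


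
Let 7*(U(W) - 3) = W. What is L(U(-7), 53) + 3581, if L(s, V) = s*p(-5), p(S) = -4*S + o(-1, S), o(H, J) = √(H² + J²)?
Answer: 3621 + 2*√26 ≈ 3631.2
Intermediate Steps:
U(W) = 3 + W/7
p(S) = √(1 + S²) - 4*S (p(S) = -4*S + √((-1)² + S²) = -4*S + √(1 + S²) = √(1 + S²) - 4*S)
L(s, V) = s*(20 + √26) (L(s, V) = s*(√(1 + (-5)²) - 4*(-5)) = s*(√(1 + 25) + 20) = s*(√26 + 20) = s*(20 + √26))
L(U(-7), 53) + 3581 = (3 + (⅐)*(-7))*(20 + √26) + 3581 = (3 - 1)*(20 + √26) + 3581 = 2*(20 + √26) + 3581 = (40 + 2*√26) + 3581 = 3621 + 2*√26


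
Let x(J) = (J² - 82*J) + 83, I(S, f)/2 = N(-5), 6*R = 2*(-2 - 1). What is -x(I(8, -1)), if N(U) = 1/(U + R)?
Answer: -994/9 ≈ -110.44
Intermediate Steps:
R = -1 (R = (2*(-2 - 1))/6 = (2*(-3))/6 = (⅙)*(-6) = -1)
N(U) = 1/(-1 + U) (N(U) = 1/(U - 1) = 1/(-1 + U))
I(S, f) = -⅓ (I(S, f) = 2/(-1 - 5) = 2/(-6) = 2*(-⅙) = -⅓)
x(J) = 83 + J² - 82*J
-x(I(8, -1)) = -(83 + (-⅓)² - 82*(-⅓)) = -(83 + ⅑ + 82/3) = -1*994/9 = -994/9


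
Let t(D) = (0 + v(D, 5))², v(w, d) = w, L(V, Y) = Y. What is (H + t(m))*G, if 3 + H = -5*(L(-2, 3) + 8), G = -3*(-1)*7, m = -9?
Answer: 483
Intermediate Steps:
G = 21 (G = 3*7 = 21)
t(D) = D² (t(D) = (0 + D)² = D²)
H = -58 (H = -3 - 5*(3 + 8) = -3 - 5*11 = -3 - 55 = -58)
(H + t(m))*G = (-58 + (-9)²)*21 = (-58 + 81)*21 = 23*21 = 483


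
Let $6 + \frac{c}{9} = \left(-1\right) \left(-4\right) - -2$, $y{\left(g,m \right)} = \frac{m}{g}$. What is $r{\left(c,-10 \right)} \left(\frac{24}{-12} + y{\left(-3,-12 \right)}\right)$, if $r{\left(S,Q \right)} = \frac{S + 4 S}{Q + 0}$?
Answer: $0$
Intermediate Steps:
$c = 0$ ($c = -54 + 9 \left(\left(-1\right) \left(-4\right) - -2\right) = -54 + 9 \left(4 + 2\right) = -54 + 9 \cdot 6 = -54 + 54 = 0$)
$r{\left(S,Q \right)} = \frac{5 S}{Q}$
$r{\left(c,-10 \right)} \left(\frac{24}{-12} + y{\left(-3,-12 \right)}\right) = 5 \cdot 0 \frac{1}{-10} \left(\frac{24}{-12} - \frac{12}{-3}\right) = 5 \cdot 0 \left(- \frac{1}{10}\right) \left(24 \left(- \frac{1}{12}\right) - -4\right) = 0 \left(-2 + 4\right) = 0 \cdot 2 = 0$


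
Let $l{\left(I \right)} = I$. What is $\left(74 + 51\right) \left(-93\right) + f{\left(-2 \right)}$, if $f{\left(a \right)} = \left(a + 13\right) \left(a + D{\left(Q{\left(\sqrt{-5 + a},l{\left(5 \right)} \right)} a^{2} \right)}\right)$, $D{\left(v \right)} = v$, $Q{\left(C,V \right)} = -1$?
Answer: $-11691$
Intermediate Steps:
$f{\left(a \right)} = \left(13 + a\right) \left(a - a^{2}\right)$ ($f{\left(a \right)} = \left(a + 13\right) \left(a - a^{2}\right) = \left(13 + a\right) \left(a - a^{2}\right)$)
$\left(74 + 51\right) \left(-93\right) + f{\left(-2 \right)} = \left(74 + 51\right) \left(-93\right) - 2 \left(13 - \left(-2\right)^{2} - -24\right) = 125 \left(-93\right) - 2 \left(13 - 4 + 24\right) = -11625 - 2 \left(13 - 4 + 24\right) = -11625 - 66 = -11691$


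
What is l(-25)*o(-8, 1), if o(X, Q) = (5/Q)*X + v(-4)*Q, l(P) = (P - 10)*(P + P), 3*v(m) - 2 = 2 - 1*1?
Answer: -68250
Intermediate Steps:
v(m) = 1 (v(m) = ⅔ + (2 - 1*1)/3 = ⅔ + (2 - 1)/3 = ⅔ + (⅓)*1 = ⅔ + ⅓ = 1)
l(P) = 2*P*(-10 + P) (l(P) = (-10 + P)*(2*P) = 2*P*(-10 + P))
o(X, Q) = Q + 5*X/Q (o(X, Q) = (5/Q)*X + 1*Q = 5*X/Q + Q = Q + 5*X/Q)
l(-25)*o(-8, 1) = (2*(-25)*(-10 - 25))*(1 + 5*(-8)/1) = (2*(-25)*(-35))*(1 + 5*(-8)*1) = 1750*(1 - 40) = 1750*(-39) = -68250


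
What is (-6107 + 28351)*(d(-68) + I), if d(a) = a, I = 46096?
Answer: 1023846832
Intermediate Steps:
(-6107 + 28351)*(d(-68) + I) = (-6107 + 28351)*(-68 + 46096) = 22244*46028 = 1023846832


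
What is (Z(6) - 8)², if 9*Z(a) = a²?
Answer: 16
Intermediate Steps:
Z(a) = a²/9
(Z(6) - 8)² = ((⅑)*6² - 8)² = ((⅑)*36 - 8)² = (4 - 8)² = (-4)² = 16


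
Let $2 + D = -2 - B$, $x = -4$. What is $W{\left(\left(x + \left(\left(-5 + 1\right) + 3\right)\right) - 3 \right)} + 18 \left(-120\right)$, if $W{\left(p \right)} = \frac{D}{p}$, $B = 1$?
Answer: $- \frac{17275}{8} \approx -2159.4$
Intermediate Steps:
$D = -5$ ($D = -2 - 3 = -5$)
$W{\left(p \right)} = - \frac{5}{p}$
$W{\left(\left(x + \left(\left(-5 + 1\right) + 3\right)\right) - 3 \right)} + 18 \left(-120\right) = - \frac{5}{\left(-4 + \left(\left(-5 + 1\right) + 3\right)\right) - 3} + 18 \left(-120\right) = - \frac{5}{\left(-4 + \left(-4 + 3\right)\right) - 3} - 2160 = - \frac{5}{\left(-4 - 1\right) - 3} - 2160 = - \frac{5}{-5 - 3} - 2160 = - \frac{5}{-8} - 2160 = \left(-5\right) \left(- \frac{1}{8}\right) - 2160 = \frac{5}{8} - 2160 = - \frac{17275}{8}$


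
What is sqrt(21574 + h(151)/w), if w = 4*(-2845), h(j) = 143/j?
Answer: sqrt(15926087596469315)/859190 ≈ 146.88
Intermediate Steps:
w = -11380
sqrt(21574 + h(151)/w) = sqrt(21574 + (143/151)/(-11380)) = sqrt(21574 + (143*(1/151))*(-1/11380)) = sqrt(21574 + (143/151)*(-1/11380)) = sqrt(21574 - 143/1718380) = sqrt(37072329977/1718380) = sqrt(15926087596469315)/859190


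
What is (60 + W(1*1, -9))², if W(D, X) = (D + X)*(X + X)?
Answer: 41616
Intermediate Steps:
W(D, X) = 2*X*(D + X) (W(D, X) = (D + X)*(2*X) = 2*X*(D + X))
(60 + W(1*1, -9))² = (60 + 2*(-9)*(1*1 - 9))² = (60 + 2*(-9)*(1 - 9))² = (60 + 2*(-9)*(-8))² = (60 + 144)² = 204² = 41616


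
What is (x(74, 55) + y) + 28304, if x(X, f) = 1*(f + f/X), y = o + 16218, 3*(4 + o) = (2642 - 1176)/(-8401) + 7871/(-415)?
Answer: 34494431668051/773984130 ≈ 44567.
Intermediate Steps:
o = -108569641/10459245 (o = -4 + ((2642 - 1176)/(-8401) + 7871/(-415))/3 = -4 + (1466*(-1/8401) + 7871*(-1/415))/3 = -4 + (-1466/8401 - 7871/415)/3 = -4 + (1/3)*(-66732661/3486415) = -4 - 66732661/10459245 = -108569641/10459245 ≈ -10.380)
y = 169519465769/10459245 (y = -108569641/10459245 + 16218 = 169519465769/10459245 ≈ 16208.)
x(X, f) = f + f/X
(x(74, 55) + y) + 28304 = ((55 + 55/74) + 169519465769/10459245) + 28304 = (4125/74 + 169519465769/10459245) + 28304 = 12587584852531/773984130 + 28304 = 34494431668051/773984130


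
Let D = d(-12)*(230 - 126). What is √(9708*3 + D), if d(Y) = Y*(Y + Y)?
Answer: 6*√1641 ≈ 243.06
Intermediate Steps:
d(Y) = 2*Y² (d(Y) = Y*(2*Y) = 2*Y²)
D = 29952 (D = (2*(-12)²)*(230 - 126) = (2*144)*104 = 288*104 = 29952)
√(9708*3 + D) = √(9708*3 + 29952) = √(29124 + 29952) = √59076 = 6*√1641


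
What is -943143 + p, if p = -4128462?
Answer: -5071605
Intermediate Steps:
-943143 + p = -943143 - 4128462 = -5071605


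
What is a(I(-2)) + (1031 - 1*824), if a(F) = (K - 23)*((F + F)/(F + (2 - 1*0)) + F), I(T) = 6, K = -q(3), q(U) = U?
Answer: 12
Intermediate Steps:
K = -3 (K = -1*3 = -3)
a(F) = -26*F - 52*F/(2 + F) (a(F) = (-3 - 23)*((F + F)/(F + (2 - 1*0)) + F) = -26*((2*F)/(F + (2 + 0)) + F) = -26*((2*F)/(F + 2) + F) = -26*((2*F)/(2 + F) + F) = -26*(2*F/(2 + F) + F) = -26*(F + 2*F/(2 + F)) = -26*F - 52*F/(2 + F))
a(I(-2)) + (1031 - 1*824) = -26*6*(4 + 6)/(2 + 6) + (1031 - 1*824) = -26*6*10/8 + (1031 - 824) = -26*6*⅛*10 + 207 = -195 + 207 = 12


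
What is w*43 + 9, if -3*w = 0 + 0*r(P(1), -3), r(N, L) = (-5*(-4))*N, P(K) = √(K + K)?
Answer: 9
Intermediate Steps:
P(K) = √2*√K (P(K) = √(2*K) = √2*√K)
r(N, L) = 20*N
w = 0 (w = -(0 + 0*(20*(√2*√1)))/3 = -(0 + 0*(20*(√2*1)))/3 = -(0 + 0*(20*√2))/3 = -(0 + 0)/3 = -⅓*0 = 0)
w*43 + 9 = 0*43 + 9 = 0 + 9 = 9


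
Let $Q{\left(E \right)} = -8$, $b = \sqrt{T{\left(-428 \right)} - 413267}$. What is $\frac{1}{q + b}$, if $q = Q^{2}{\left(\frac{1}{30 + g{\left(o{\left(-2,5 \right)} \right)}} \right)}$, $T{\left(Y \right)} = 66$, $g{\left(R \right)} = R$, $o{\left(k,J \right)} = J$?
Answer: $\frac{64}{417297} - \frac{i \sqrt{413201}}{417297} \approx 0.00015337 - 0.0015404 i$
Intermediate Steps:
$b = i \sqrt{413201}$ ($b = \sqrt{66 - 413267} = \sqrt{-413201} = i \sqrt{413201} \approx 642.81 i$)
$q = 64$ ($q = \left(-8\right)^{2} = 64$)
$\frac{1}{q + b} = \frac{1}{64 + i \sqrt{413201}}$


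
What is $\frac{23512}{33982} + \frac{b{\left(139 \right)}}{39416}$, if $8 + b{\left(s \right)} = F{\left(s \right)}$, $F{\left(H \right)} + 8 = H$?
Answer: $\frac{35804953}{51516712} \approx 0.69502$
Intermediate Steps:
$F{\left(H \right)} = -8 + H$
$b{\left(s \right)} = -16 + s$ ($b{\left(s \right)} = -8 + \left(-8 + s\right) = -16 + s$)
$\frac{23512}{33982} + \frac{b{\left(139 \right)}}{39416} = \frac{23512}{33982} + \frac{-16 + 139}{39416} = 23512 \cdot \frac{1}{33982} + 123 \cdot \frac{1}{39416} = \frac{11756}{16991} + \frac{123}{39416} = \frac{35804953}{51516712}$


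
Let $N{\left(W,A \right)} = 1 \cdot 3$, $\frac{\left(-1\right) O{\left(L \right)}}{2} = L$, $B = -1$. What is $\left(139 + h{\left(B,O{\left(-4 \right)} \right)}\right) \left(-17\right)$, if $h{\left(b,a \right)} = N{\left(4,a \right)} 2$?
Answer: $-2465$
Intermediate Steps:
$O{\left(L \right)} = - 2 L$
$N{\left(W,A \right)} = 3$
$h{\left(b,a \right)} = 6$ ($h{\left(b,a \right)} = 3 \cdot 2 = 6$)
$\left(139 + h{\left(B,O{\left(-4 \right)} \right)}\right) \left(-17\right) = \left(139 + 6\right) \left(-17\right) = 145 \left(-17\right) = -2465$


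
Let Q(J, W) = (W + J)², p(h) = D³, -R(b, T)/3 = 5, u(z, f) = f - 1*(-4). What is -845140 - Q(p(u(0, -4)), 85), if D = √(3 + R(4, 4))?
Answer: -850637 + 4080*I*√3 ≈ -8.5064e+5 + 7066.8*I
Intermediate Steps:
u(z, f) = 4 + f (u(z, f) = f + 4 = 4 + f)
R(b, T) = -15 (R(b, T) = -3*5 = -15)
D = 2*I*√3 (D = √(3 - 15) = √(-12) = 2*I*√3 ≈ 3.4641*I)
p(h) = -24*I*√3 (p(h) = (2*I*√3)³ = -24*I*√3)
Q(J, W) = (J + W)²
-845140 - Q(p(u(0, -4)), 85) = -845140 - (-24*I*√3 + 85)² = -845140 - (85 - 24*I*√3)²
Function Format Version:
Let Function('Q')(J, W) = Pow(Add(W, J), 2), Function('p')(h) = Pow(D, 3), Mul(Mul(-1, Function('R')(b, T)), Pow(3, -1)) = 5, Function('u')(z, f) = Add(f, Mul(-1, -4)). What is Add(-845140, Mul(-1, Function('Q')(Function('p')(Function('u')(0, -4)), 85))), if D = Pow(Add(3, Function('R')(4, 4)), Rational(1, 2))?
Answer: Add(-850637, Mul(4080, I, Pow(3, Rational(1, 2)))) ≈ Add(-8.5064e+5, Mul(7066.8, I))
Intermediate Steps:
Function('u')(z, f) = Add(4, f) (Function('u')(z, f) = Add(f, 4) = Add(4, f))
Function('R')(b, T) = -15 (Function('R')(b, T) = Mul(-3, 5) = -15)
D = Mul(2, I, Pow(3, Rational(1, 2))) (D = Pow(Add(3, -15), Rational(1, 2)) = Pow(-12, Rational(1, 2)) = Mul(2, I, Pow(3, Rational(1, 2))) ≈ Mul(3.4641, I))
Function('p')(h) = Mul(-24, I, Pow(3, Rational(1, 2))) (Function('p')(h) = Pow(Mul(2, I, Pow(3, Rational(1, 2))), 3) = Mul(-24, I, Pow(3, Rational(1, 2))))
Function('Q')(J, W) = Pow(Add(J, W), 2)
Add(-845140, Mul(-1, Function('Q')(Function('p')(Function('u')(0, -4)), 85))) = Add(-845140, Mul(-1, Pow(Add(Mul(-24, I, Pow(3, Rational(1, 2))), 85), 2))) = Add(-845140, Mul(-1, Pow(Add(85, Mul(-24, I, Pow(3, Rational(1, 2)))), 2)))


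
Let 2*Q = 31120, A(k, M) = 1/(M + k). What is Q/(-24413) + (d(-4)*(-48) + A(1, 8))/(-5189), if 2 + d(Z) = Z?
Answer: -789970469/1140111513 ≈ -0.69289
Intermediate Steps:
d(Z) = -2 + Z
Q = 15560 (Q = (½)*31120 = 15560)
Q/(-24413) + (d(-4)*(-48) + A(1, 8))/(-5189) = 15560/(-24413) + ((-2 - 4)*(-48) + 1/(8 + 1))/(-5189) = 15560*(-1/24413) + (-6*(-48) + 1/9)*(-1/5189) = -15560/24413 + (288 + ⅑)*(-1/5189) = -15560/24413 + (2593/9)*(-1/5189) = -15560/24413 - 2593/46701 = -789970469/1140111513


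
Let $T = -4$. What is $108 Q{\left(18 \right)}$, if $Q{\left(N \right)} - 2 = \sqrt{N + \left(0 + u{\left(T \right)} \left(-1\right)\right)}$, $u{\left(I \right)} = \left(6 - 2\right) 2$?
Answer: $216 + 108 \sqrt{10} \approx 557.53$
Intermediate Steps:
$u{\left(I \right)} = 8$ ($u{\left(I \right)} = 4 \cdot 2 = 8$)
$Q{\left(N \right)} = 2 + \sqrt{-8 + N}$ ($Q{\left(N \right)} = 2 + \sqrt{N + \left(0 + 8 \left(-1\right)\right)} = 2 + \sqrt{N + \left(0 - 8\right)} = 2 + \sqrt{N - 8} = 2 + \sqrt{-8 + N}$)
$108 Q{\left(18 \right)} = 108 \left(2 + \sqrt{-8 + 18}\right) = 108 \left(2 + \sqrt{10}\right) = 216 + 108 \sqrt{10}$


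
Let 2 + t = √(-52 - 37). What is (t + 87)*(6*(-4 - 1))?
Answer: -2550 - 30*I*√89 ≈ -2550.0 - 283.02*I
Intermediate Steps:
t = -2 + I*√89 (t = -2 + √(-52 - 37) = -2 + √(-89) = -2 + I*√89 ≈ -2.0 + 9.434*I)
(t + 87)*(6*(-4 - 1)) = ((-2 + I*√89) + 87)*(6*(-4 - 1)) = (85 + I*√89)*(6*(-5)) = (85 + I*√89)*(-30) = -2550 - 30*I*√89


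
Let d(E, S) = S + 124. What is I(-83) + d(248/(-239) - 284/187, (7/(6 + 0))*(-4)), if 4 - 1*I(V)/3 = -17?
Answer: 547/3 ≈ 182.33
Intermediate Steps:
I(V) = 63 (I(V) = 12 - 3*(-17) = 12 + 51 = 63)
d(E, S) = 124 + S
I(-83) + d(248/(-239) - 284/187, (7/(6 + 0))*(-4)) = 63 + (124 + (7/(6 + 0))*(-4)) = 63 + (124 + (7/6)*(-4)) = 63 + (124 - 14/3) = 63 + 358/3 = 547/3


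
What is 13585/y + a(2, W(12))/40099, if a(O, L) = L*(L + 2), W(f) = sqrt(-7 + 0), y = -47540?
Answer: -109015539/381261292 + 2*I*sqrt(7)/40099 ≈ -0.28593 + 0.00013196*I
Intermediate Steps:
W(f) = I*sqrt(7) (W(f) = sqrt(-7) = I*sqrt(7))
a(O, L) = L*(2 + L)
13585/y + a(2, W(12))/40099 = 13585/(-47540) + ((I*sqrt(7))*(2 + I*sqrt(7)))/40099 = 13585*(-1/47540) + (I*sqrt(7)*(2 + I*sqrt(7)))*(1/40099) = -2717/9508 + I*sqrt(7)*(2 + I*sqrt(7))/40099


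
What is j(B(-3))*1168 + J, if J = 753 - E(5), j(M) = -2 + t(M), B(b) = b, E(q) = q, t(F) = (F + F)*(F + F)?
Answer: 40460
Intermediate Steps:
t(F) = 4*F**2 (t(F) = (2*F)*(2*F) = 4*F**2)
j(M) = -2 + 4*M**2
J = 748 (J = 753 - 1*5 = 753 - 5 = 748)
j(B(-3))*1168 + J = (-2 + 4*(-3)**2)*1168 + 748 = (-2 + 4*9)*1168 + 748 = (-2 + 36)*1168 + 748 = 34*1168 + 748 = 39712 + 748 = 40460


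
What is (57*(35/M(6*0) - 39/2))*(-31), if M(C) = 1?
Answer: -54777/2 ≈ -27389.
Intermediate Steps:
(57*(35/M(6*0) - 39/2))*(-31) = (57*(35/1 - 39/2))*(-31) = (57*(35*1 - 39*½))*(-31) = (57*(35 - 39/2))*(-31) = (57*(31/2))*(-31) = (1767/2)*(-31) = -54777/2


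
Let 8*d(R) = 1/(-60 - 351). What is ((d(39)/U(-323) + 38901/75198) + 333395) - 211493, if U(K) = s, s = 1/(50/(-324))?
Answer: 813794100634997/6675777648 ≈ 1.2190e+5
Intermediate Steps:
s = -162/25 (s = 1/(50*(-1/324)) = 1/(-25/162) = -162/25 ≈ -6.4800)
d(R) = -1/3288 (d(R) = 1/(8*(-60 - 351)) = (⅛)/(-411) = (⅛)*(-1/411) = -1/3288)
U(K) = -162/25
((d(39)/U(-323) + 38901/75198) + 333395) - 211493 = ((-1/(3288*(-162/25)) + 38901/75198) + 333395) - 211493 = ((-1/3288*(-25/162) + 38901*(1/75198)) + 333395) - 211493 = ((25/532656 + 12967/25066) + 333395) - 211493 = (3453788501/6675777648 + 333395) - 211493 = 2225674342743461/6675777648 - 211493 = 813794100634997/6675777648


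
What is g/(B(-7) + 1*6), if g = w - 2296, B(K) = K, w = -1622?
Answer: 3918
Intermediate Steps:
g = -3918 (g = -1622 - 2296 = -3918)
g/(B(-7) + 1*6) = -3918/(-7 + 1*6) = -3918/(-7 + 6) = -3918/(-1) = -3918*(-1) = 3918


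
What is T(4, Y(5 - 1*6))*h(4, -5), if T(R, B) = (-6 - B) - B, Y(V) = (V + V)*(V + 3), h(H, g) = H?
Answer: 8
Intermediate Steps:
Y(V) = 2*V*(3 + V) (Y(V) = (2*V)*(3 + V) = 2*V*(3 + V))
T(R, B) = -6 - 2*B
T(4, Y(5 - 1*6))*h(4, -5) = (-6 - 4*(5 - 1*6)*(3 + (5 - 1*6)))*4 = (-6 - 4*(5 - 6)*(3 + (5 - 6)))*4 = (-6 - 4*(-1)*(3 - 1))*4 = (-6 - 4*(-1)*2)*4 = (-6 - 2*(-4))*4 = (-6 + 8)*4 = 2*4 = 8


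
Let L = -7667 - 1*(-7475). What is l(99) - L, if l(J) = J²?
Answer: 9993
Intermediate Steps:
L = -192 (L = -7667 + 7475 = -192)
l(99) - L = 99² - 1*(-192) = 9801 + 192 = 9993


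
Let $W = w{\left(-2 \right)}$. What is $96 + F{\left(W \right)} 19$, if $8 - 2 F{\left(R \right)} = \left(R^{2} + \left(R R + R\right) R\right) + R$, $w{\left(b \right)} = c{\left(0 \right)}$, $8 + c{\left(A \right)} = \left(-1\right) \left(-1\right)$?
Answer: $2566$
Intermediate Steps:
$c{\left(A \right)} = -7$ ($c{\left(A \right)} = -8 - -1 = -8 + 1 = -7$)
$w{\left(b \right)} = -7$
$W = -7$
$F{\left(R \right)} = 4 - \frac{R}{2} - \frac{R^{2}}{2} - \frac{R \left(R + R^{2}\right)}{2}$ ($F{\left(R \right)} = 4 - \frac{\left(R^{2} + \left(R R + R\right) R\right) + R}{2} = 4 - \frac{\left(R^{2} + \left(R^{2} + R\right) R\right) + R}{2} = 4 - \frac{\left(R^{2} + \left(R + R^{2}\right) R\right) + R}{2} = 4 - \frac{\left(R^{2} + R \left(R + R^{2}\right)\right) + R}{2} = 4 - \frac{R + R^{2} + R \left(R + R^{2}\right)}{2} = 4 - \left(\frac{R}{2} + \frac{R^{2}}{2} + \frac{R \left(R + R^{2}\right)}{2}\right) = 4 - \frac{R}{2} - \frac{R^{2}}{2} - \frac{R \left(R + R^{2}\right)}{2}$)
$96 + F{\left(W \right)} 19 = 96 + \left(4 - \left(-7\right)^{2} - - \frac{7}{2} - \frac{\left(-7\right)^{3}}{2}\right) 19 = 96 + \left(4 - 49 + \frac{7}{2} - - \frac{343}{2}\right) 19 = 96 + \left(4 - 49 + \frac{7}{2} + \frac{343}{2}\right) 19 = 96 + 130 \cdot 19 = 96 + 2470 = 2566$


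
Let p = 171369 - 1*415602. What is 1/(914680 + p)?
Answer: 1/670447 ≈ 1.4915e-6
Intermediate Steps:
p = -244233 (p = 171369 - 415602 = -244233)
1/(914680 + p) = 1/(914680 - 244233) = 1/670447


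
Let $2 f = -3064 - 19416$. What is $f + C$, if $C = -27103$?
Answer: $-38343$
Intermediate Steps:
$f = -11240$ ($f = \frac{-3064 - 19416}{2} = \frac{1}{2} \left(-22480\right) = -11240$)
$f + C = -11240 - 27103 = -38343$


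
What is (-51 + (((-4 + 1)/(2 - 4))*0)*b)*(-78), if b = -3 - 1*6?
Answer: 3978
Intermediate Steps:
b = -9 (b = -3 - 6 = -9)
(-51 + (((-4 + 1)/(2 - 4))*0)*b)*(-78) = (-51 + (((-4 + 1)/(2 - 4))*0)*(-9))*(-78) = (-51 + (-3/(-2)*0)*(-9))*(-78) = (-51 + (-3*(-½)*0)*(-9))*(-78) = (-51 + ((3/2)*0)*(-9))*(-78) = (-51 + 0*(-9))*(-78) = (-51 + 0)*(-78) = -51*(-78) = 3978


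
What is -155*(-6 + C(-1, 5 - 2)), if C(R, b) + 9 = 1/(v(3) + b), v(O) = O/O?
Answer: 9145/4 ≈ 2286.3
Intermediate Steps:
v(O) = 1
C(R, b) = -9 + 1/(1 + b)
-155*(-6 + C(-1, 5 - 2)) = -155*(-6 + (-8 - 9*(5 - 2))/(1 + (5 - 2))) = -155*(-6 + (-8 - 9*3)/(1 + 3)) = -155*(-6 + (-8 - 27)/4) = -155*(-6 + (¼)*(-35)) = -155*(-6 - 35/4) = -155*(-59/4) = 9145/4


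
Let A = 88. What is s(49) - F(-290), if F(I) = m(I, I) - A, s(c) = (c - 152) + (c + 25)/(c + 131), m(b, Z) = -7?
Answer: -683/90 ≈ -7.5889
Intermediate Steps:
s(c) = -152 + c + (25 + c)/(131 + c) (s(c) = (-152 + c) + (25 + c)/(131 + c) = -152 + c + (25 + c)/(131 + c))
F(I) = -95 (F(I) = -7 - 1*88 = -7 - 88 = -95)
s(49) - F(-290) = (-19887 + 49**2 - 20*49)/(131 + 49) - 1*(-95) = (-19887 + 2401 - 980)/180 + 95 = (1/180)*(-18466) + 95 = -9233/90 + 95 = -683/90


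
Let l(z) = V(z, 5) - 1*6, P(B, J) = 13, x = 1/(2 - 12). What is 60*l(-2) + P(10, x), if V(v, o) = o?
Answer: -47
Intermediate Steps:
x = -1/10 (x = 1/(-10) = -1/10 ≈ -0.10000)
l(z) = -1 (l(z) = 5 - 1*6 = 5 - 6 = -1)
60*l(-2) + P(10, x) = 60*(-1) + 13 = -60 + 13 = -47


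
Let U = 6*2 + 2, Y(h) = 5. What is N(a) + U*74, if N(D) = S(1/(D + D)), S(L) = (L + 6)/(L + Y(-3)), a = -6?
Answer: 61195/59 ≈ 1037.2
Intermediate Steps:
S(L) = (6 + L)/(5 + L) (S(L) = (L + 6)/(L + 5) = (6 + L)/(5 + L))
N(D) = (6 + 1/(2*D))/(5 + 1/(2*D)) (N(D) = (6 + 1/(D + D))/(5 + 1/(D + D)) = (6 + 1/(2*D))/(5 + 1/(2*D)))
U = 14 (U = 12 + 2 = 14)
N(a) + U*74 = (1 + 12*(-6))/(1 + 10*(-6)) + 14*74 = (1 - 72)/(1 - 60) + 1036 = -71/(-59) + 1036 = -1/59*(-71) + 1036 = 71/59 + 1036 = 61195/59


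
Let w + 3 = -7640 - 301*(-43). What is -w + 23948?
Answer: 18648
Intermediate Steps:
w = 5300 (w = -3 + (-7640 - 301*(-43)) = -3 + (-7640 + 12943) = -3 + 5303 = 5300)
-w + 23948 = -1*5300 + 23948 = -5300 + 23948 = 18648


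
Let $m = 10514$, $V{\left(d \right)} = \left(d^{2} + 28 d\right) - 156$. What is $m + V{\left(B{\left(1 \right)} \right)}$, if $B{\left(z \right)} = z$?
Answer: $10387$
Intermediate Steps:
$V{\left(d \right)} = -156 + d^{2} + 28 d$
$m + V{\left(B{\left(1 \right)} \right)} = 10514 + \left(-156 + 1^{2} + 28 \cdot 1\right) = 10514 + \left(-156 + 1 + 28\right) = 10514 - 127 = 10387$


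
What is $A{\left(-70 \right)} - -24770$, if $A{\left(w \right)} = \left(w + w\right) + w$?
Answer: $24560$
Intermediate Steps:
$A{\left(w \right)} = 3 w$ ($A{\left(w \right)} = 2 w + w = 3 w$)
$A{\left(-70 \right)} - -24770 = 3 \left(-70\right) - -24770 = -210 + 24770 = 24560$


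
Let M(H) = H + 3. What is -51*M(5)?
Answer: -408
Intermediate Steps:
M(H) = 3 + H
-51*M(5) = -51*(3 + 5) = -51*8 = -408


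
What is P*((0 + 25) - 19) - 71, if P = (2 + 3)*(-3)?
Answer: -161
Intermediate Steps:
P = -15 (P = 5*(-3) = -15)
P*((0 + 25) - 19) - 71 = -15*((0 + 25) - 19) - 71 = -15*(25 - 19) - 71 = -15*6 - 71 = -90 - 71 = -161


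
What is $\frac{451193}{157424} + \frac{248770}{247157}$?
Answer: $\frac{150677876781}{38908443568} \approx 3.8726$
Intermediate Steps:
$\frac{451193}{157424} + \frac{248770}{247157} = \frac{150677876781}{38908443568}$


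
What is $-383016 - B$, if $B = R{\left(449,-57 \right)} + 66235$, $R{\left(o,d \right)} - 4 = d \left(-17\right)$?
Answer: $-450224$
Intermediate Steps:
$R{\left(o,d \right)} = 4 - 17 d$ ($R{\left(o,d \right)} = 4 + d \left(-17\right) = 4 - 17 d$)
$B = 67208$ ($B = \left(4 - -969\right) + 66235 = \left(4 + 969\right) + 66235 = 973 + 66235 = 67208$)
$-383016 - B = -383016 - 67208 = -450224$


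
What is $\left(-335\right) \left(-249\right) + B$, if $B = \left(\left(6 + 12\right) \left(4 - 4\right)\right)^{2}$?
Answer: $83415$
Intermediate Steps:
$B = 0$ ($B = \left(18 \cdot 0\right)^{2} = 0^{2} = 0$)
$\left(-335\right) \left(-249\right) + B = \left(-335\right) \left(-249\right) + 0 = 83415 + 0 = 83415$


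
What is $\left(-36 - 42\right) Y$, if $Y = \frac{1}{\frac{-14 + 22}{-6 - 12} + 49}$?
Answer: $- \frac{702}{437} \approx -1.6064$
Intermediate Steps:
$Y = \frac{9}{437}$ ($Y = \frac{1}{\frac{8}{-18} + 49} = \frac{1}{8 \left(- \frac{1}{18}\right) + 49} = \frac{1}{- \frac{4}{9} + 49} = \frac{1}{\frac{437}{9}} = \frac{9}{437} \approx 0.020595$)
$\left(-36 - 42\right) Y = \left(-36 - 42\right) \frac{9}{437} = \left(-78\right) \frac{9}{437} = - \frac{702}{437}$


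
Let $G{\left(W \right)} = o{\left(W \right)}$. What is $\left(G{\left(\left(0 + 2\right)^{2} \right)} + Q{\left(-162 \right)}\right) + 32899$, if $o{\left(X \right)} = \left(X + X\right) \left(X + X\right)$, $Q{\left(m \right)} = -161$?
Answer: $32802$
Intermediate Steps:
$o{\left(X \right)} = 4 X^{2}$ ($o{\left(X \right)} = 2 X 2 X = 4 X^{2}$)
$G{\left(W \right)} = 4 W^{2}$
$\left(G{\left(\left(0 + 2\right)^{2} \right)} + Q{\left(-162 \right)}\right) + 32899 = \left(4 \left(\left(0 + 2\right)^{2}\right)^{2} - 161\right) + 32899 = \left(4 \left(2^{2}\right)^{2} - 161\right) + 32899 = \left(4 \cdot 4^{2} - 161\right) + 32899 = \left(4 \cdot 16 - 161\right) + 32899 = \left(64 - 161\right) + 32899 = -97 + 32899 = 32802$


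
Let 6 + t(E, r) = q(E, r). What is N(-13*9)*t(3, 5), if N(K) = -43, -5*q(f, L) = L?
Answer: 301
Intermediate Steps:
q(f, L) = -L/5
t(E, r) = -6 - r/5
N(-13*9)*t(3, 5) = -43*(-6 - 1/5*5) = -43*(-6 - 1) = -43*(-7) = 301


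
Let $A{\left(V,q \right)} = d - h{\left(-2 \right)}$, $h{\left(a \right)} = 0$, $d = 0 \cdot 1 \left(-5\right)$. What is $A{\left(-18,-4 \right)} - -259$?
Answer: $259$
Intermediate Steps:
$d = 0$ ($d = 0 \left(-5\right) = 0$)
$A{\left(V,q \right)} = 0$ ($A{\left(V,q \right)} = 0 - 0 = 0 + 0 = 0$)
$A{\left(-18,-4 \right)} - -259 = 0 - -259 = 0 + 259 = 259$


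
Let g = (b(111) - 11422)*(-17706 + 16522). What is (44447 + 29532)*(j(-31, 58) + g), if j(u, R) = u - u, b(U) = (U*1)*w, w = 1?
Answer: 990743339296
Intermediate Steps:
b(U) = U (b(U) = (U*1)*1 = U*1 = U)
g = 13392224 (g = (111 - 11422)*(-17706 + 16522) = -11311*(-1184) = 13392224)
j(u, R) = 0
(44447 + 29532)*(j(-31, 58) + g) = (44447 + 29532)*(0 + 13392224) = 73979*13392224 = 990743339296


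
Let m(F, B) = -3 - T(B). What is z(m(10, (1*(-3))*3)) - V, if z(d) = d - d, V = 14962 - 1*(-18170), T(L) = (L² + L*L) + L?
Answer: -33132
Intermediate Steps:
T(L) = L + 2*L² (T(L) = (L² + L²) + L = 2*L² + L = L + 2*L²)
m(F, B) = -3 - B*(1 + 2*B)
V = 33132 (V = 14962 + 18170 = 33132)
z(d) = 0
z(m(10, (1*(-3))*3)) - V = 0 - 1*33132 = 0 - 33132 = -33132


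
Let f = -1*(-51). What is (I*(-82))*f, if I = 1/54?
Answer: -697/9 ≈ -77.444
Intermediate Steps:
I = 1/54 ≈ 0.018519
f = 51
(I*(-82))*f = ((1/54)*(-82))*51 = -41/27*51 = -697/9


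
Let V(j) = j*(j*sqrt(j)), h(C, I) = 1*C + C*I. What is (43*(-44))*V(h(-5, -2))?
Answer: -47300*sqrt(5) ≈ -1.0577e+5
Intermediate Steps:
h(C, I) = C + C*I
V(j) = j**(5/2) (V(j) = j*j**(3/2) = j**(5/2))
(43*(-44))*V(h(-5, -2)) = (43*(-44))*(-5*(1 - 2))**(5/2) = -1892*25*sqrt(5) = -47300*sqrt(5)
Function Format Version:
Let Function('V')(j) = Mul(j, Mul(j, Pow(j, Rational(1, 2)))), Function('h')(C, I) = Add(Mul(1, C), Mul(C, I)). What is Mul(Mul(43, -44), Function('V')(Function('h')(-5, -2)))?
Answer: Mul(-47300, Pow(5, Rational(1, 2))) ≈ -1.0577e+5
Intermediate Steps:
Function('h')(C, I) = Add(C, Mul(C, I))
Function('V')(j) = Pow(j, Rational(5, 2)) (Function('V')(j) = Mul(j, Pow(j, Rational(3, 2))) = Pow(j, Rational(5, 2)))
Mul(Mul(43, -44), Function('V')(Function('h')(-5, -2))) = Mul(Mul(43, -44), Pow(Mul(-5, Add(1, -2)), Rational(5, 2))) = Mul(-1892, Pow(Mul(-5, -1), Rational(5, 2))) = Mul(-1892, Pow(5, Rational(5, 2))) = Mul(-1892, Mul(25, Pow(5, Rational(1, 2)))) = Mul(-47300, Pow(5, Rational(1, 2)))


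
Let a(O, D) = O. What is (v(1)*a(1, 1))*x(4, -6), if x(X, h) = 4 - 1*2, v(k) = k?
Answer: 2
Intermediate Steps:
x(X, h) = 2 (x(X, h) = 4 - 2 = 2)
(v(1)*a(1, 1))*x(4, -6) = (1*1)*2 = 1*2 = 2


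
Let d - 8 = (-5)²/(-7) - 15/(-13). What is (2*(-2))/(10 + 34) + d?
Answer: 5497/1001 ≈ 5.4915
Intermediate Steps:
d = 508/91 (d = 8 + ((-5)²/(-7) - 15/(-13)) = 8 + (25*(-⅐) - 15*(-1/13)) = 8 + (-25/7 + 15/13) = 8 - 220/91 = 508/91 ≈ 5.5824)
(2*(-2))/(10 + 34) + d = (2*(-2))/(10 + 34) + 508/91 = -4/44 + 508/91 = (1/44)*(-4) + 508/91 = -1/11 + 508/91 = 5497/1001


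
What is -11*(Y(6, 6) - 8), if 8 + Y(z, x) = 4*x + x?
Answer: -154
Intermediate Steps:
Y(z, x) = -8 + 5*x (Y(z, x) = -8 + (4*x + x) = -8 + 5*x)
-11*(Y(6, 6) - 8) = -11*((-8 + 5*6) - 8) = -11*((-8 + 30) - 8) = -11*(22 - 8) = -11*14 = -154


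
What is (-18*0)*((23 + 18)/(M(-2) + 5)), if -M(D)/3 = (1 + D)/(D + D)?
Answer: 0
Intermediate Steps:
M(D) = -3*(1 + D)/(2*D) (M(D) = -3*(1 + D)/(D + D) = -3*(1 + D)/(2*D))
(-18*0)*((23 + 18)/(M(-2) + 5)) = (-18*0)*((23 + 18)/((3/2)*(-1 - 1*(-2))/(-2) + 5)) = 0*(41/((3/2)*(-1/2)*(-1 + 2) + 5)) = 0*(41/((3/2)*(-1/2)*1 + 5)) = 0*(41/(-3/4 + 5)) = 0*(41/(17/4)) = 0*(41*(4/17)) = 0*(164/17) = 0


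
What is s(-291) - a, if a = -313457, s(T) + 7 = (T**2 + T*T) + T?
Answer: 482521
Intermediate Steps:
s(T) = -7 + T + 2*T**2 (s(T) = -7 + ((T**2 + T*T) + T) = -7 + ((T**2 + T**2) + T) = -7 + (2*T**2 + T) = -7 + (T + 2*T**2) = -7 + T + 2*T**2)
s(-291) - a = (-7 - 291 + 2*(-291)**2) - 1*(-313457) = (-7 - 291 + 2*84681) + 313457 = (-7 - 291 + 169362) + 313457 = 169064 + 313457 = 482521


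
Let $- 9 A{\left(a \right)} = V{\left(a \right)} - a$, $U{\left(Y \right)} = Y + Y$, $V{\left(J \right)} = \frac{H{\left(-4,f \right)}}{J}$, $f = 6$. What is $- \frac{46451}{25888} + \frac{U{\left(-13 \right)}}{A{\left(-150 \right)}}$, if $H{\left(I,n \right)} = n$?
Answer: $- \frac{22699999}{97054112} \approx -0.23389$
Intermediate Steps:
$V{\left(J \right)} = \frac{6}{J}$
$U{\left(Y \right)} = 2 Y$
$A{\left(a \right)} = - \frac{2}{3 a} + \frac{a}{9}$ ($A{\left(a \right)} = - \frac{\frac{6}{a} - a}{9} = - \frac{- a + \frac{6}{a}}{9} = - \frac{2}{3 a} + \frac{a}{9}$)
$- \frac{46451}{25888} + \frac{U{\left(-13 \right)}}{A{\left(-150 \right)}} = - \frac{46451}{25888} + \frac{2 \left(-13\right)}{\frac{1}{9} \frac{1}{-150} \left(-6 + \left(-150\right)^{2}\right)} = \left(-46451\right) \frac{1}{25888} - \frac{26}{\frac{1}{9} \left(- \frac{1}{150}\right) \left(-6 + 22500\right)} = - \frac{46451}{25888} - \frac{26}{\frac{1}{9} \left(- \frac{1}{150}\right) 22494} = - \frac{46451}{25888} - \frac{26}{- \frac{3749}{225}} = - \frac{46451}{25888} - - \frac{5850}{3749} = - \frac{46451}{25888} + \frac{5850}{3749} = - \frac{22699999}{97054112}$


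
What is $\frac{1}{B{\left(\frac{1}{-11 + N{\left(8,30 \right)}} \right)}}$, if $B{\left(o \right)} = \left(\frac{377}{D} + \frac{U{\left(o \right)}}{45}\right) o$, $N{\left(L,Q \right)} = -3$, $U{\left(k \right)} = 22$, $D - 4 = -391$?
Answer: $\frac{9030}{313} \approx 28.85$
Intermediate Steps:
$D = -387$ ($D = 4 - 391 = -387$)
$B{\left(o \right)} = - \frac{313 o}{645}$ ($B{\left(o \right)} = \left(\frac{377}{-387} + \frac{22}{45}\right) o = \left(377 \left(- \frac{1}{387}\right) + 22 \cdot \frac{1}{45}\right) o = \left(- \frac{377}{387} + \frac{22}{45}\right) o = - \frac{313 o}{645}$)
$\frac{1}{B{\left(\frac{1}{-11 + N{\left(8,30 \right)}} \right)}} = \frac{1}{\left(- \frac{313}{645}\right) \frac{1}{-11 - 3}} = \frac{1}{\left(- \frac{313}{645}\right) \frac{1}{-14}} = \frac{1}{\left(- \frac{313}{645}\right) \left(- \frac{1}{14}\right)} = \frac{1}{\frac{313}{9030}} = \frac{9030}{313}$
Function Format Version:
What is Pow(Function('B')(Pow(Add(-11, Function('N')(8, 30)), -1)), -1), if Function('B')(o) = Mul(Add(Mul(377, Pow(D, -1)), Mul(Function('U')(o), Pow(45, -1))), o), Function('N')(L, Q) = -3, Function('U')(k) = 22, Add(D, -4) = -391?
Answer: Rational(9030, 313) ≈ 28.850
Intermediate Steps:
D = -387 (D = Add(4, -391) = -387)
Function('B')(o) = Mul(Rational(-313, 645), o) (Function('B')(o) = Mul(Add(Mul(377, Pow(-387, -1)), Mul(22, Pow(45, -1))), o) = Mul(Add(Mul(377, Rational(-1, 387)), Mul(22, Rational(1, 45))), o) = Mul(Add(Rational(-377, 387), Rational(22, 45)), o) = Mul(Rational(-313, 645), o))
Pow(Function('B')(Pow(Add(-11, Function('N')(8, 30)), -1)), -1) = Pow(Mul(Rational(-313, 645), Pow(Add(-11, -3), -1)), -1) = Pow(Mul(Rational(-313, 645), Pow(-14, -1)), -1) = Pow(Mul(Rational(-313, 645), Rational(-1, 14)), -1) = Pow(Rational(313, 9030), -1) = Rational(9030, 313)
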